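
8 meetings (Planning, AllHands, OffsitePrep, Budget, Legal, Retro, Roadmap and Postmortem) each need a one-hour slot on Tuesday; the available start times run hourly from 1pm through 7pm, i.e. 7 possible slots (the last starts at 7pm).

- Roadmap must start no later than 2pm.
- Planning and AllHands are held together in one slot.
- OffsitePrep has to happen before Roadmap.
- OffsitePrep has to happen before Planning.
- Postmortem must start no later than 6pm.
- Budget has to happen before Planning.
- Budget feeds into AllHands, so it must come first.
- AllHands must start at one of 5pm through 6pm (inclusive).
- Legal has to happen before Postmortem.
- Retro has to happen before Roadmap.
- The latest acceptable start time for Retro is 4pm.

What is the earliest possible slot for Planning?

Planning must be in the same slot as AllHands, which can't be before 5pm, so Planning is at least 5pm; Planning must be in the same slot as AllHands, which can't be after 6pm, so Planning is at most 6pm.
Planning at 5pm is achievable: Roadmap -> 2pm, OffsitePrep -> 1pm, AllHands -> 5pm, Legal -> 1pm, Retro -> 1pm, Planning -> 5pm, Postmortem -> 2pm, Budget -> 1pm.

5pm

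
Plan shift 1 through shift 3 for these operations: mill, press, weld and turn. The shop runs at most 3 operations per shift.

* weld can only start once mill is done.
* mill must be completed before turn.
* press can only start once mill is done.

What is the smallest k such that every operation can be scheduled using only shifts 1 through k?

The precedence chain requires at least 2 distinct shifts.
With at most 3 per shift and 4 operations, at least 2 shifts are needed.
2 works (last occupied shift: shift 2): for example weld in shift 2, turn in shift 2, mill in shift 1, press in shift 2.

2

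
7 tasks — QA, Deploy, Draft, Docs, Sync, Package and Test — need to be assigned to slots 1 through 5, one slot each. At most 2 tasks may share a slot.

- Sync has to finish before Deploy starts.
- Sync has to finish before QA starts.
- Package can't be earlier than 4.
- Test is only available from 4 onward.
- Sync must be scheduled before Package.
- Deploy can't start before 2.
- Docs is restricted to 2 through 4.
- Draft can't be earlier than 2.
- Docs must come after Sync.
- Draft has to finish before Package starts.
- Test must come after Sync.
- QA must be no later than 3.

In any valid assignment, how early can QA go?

2

Precedence pushes QA to at least 2; QA's own window allows nothing later than 3.
QA at 2 is achievable: Draft -> 3, Deploy -> 3, Docs -> 2, Sync -> 1, QA -> 2, Package -> 4, Test -> 4.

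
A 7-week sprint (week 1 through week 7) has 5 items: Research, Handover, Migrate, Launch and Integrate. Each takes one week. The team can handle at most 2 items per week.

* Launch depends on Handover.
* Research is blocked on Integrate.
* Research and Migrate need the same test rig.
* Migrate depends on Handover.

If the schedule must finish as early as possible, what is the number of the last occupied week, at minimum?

The precedence chain requires at least 2 distinct weeks.
With at most 2 per week and 5 tasks, at least 3 weeks are needed.
3 works (last occupied week: week 3): for example Migrate -> week 3; Handover -> week 1; Research -> week 2; Integrate -> week 1; Launch -> week 2.

week 3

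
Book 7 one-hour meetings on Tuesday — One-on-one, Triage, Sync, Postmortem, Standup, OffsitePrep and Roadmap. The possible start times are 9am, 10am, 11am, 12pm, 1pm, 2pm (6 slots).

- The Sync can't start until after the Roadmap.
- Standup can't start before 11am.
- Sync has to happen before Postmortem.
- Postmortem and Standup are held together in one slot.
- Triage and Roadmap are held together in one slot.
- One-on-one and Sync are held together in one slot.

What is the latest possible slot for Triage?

12pm

Triage must be in the same slot as Roadmap, which can't be after 12pm, so Triage is at most 12pm.
Triage at 12pm is achievable: OffsitePrep -> 9am; One-on-one -> 1pm; Postmortem -> 2pm; Triage -> 12pm; Roadmap -> 12pm; Sync -> 1pm; Standup -> 2pm.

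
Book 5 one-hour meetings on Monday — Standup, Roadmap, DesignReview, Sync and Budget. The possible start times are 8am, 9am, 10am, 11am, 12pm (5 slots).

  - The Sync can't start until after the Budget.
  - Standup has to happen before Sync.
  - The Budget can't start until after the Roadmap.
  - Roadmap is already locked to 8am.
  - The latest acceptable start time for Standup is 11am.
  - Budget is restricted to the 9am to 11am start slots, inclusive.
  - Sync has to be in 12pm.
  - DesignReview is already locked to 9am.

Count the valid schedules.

Splitting on Standup: it can be 8am (3), 9am (3), 10am (3), 11am (3). Listing each branch's schedules as (Roadmap, DesignReview, Sync, Budget):
Standup=8am: (8am,9am,12pm,9am) (8am,9am,12pm,10am) (8am,9am,12pm,11am) — 3.
Standup=9am: (8am,9am,12pm,9am) (8am,9am,12pm,10am) (8am,9am,12pm,11am) — 3.
Standup=10am: (8am,9am,12pm,9am) (8am,9am,12pm,10am) (8am,9am,12pm,11am) — 3.
Standup=11am: (8am,9am,12pm,9am) (8am,9am,12pm,10am) (8am,9am,12pm,11am) — 3.
Summing: 3 + 3 + 3 + 3 = 12.

12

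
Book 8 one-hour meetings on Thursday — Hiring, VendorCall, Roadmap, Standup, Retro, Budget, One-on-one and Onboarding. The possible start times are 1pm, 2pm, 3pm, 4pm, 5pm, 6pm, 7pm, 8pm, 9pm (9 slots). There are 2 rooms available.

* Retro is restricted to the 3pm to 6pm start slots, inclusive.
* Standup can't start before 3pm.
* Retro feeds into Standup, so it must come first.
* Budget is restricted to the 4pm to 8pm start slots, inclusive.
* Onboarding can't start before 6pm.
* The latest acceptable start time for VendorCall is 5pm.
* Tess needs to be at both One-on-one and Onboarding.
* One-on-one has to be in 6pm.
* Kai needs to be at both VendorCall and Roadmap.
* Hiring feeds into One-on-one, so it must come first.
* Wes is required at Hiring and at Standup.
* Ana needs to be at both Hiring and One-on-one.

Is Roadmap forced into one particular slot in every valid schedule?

No

Roadmap can be 1pm (e.g. One-on-one=6pm; Onboarding=7pm; Standup=4pm; Budget=4pm; VendorCall=2pm; Retro=3pm; Hiring=1pm; Roadmap=1pm) or 2pm (e.g. Budget in 4pm, Standup in 4pm, VendorCall in 1pm, One-on-one in 6pm, Onboarding in 7pm, Retro in 3pm, Hiring in 1pm, Roadmap in 2pm).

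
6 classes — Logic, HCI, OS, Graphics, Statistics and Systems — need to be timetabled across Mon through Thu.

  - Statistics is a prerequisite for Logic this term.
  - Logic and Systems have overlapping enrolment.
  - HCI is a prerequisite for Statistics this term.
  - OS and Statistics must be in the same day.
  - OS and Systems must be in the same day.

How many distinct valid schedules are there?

Splitting on Logic: it can be Wed (4), Thu (12). Listing each branch's schedules as (HCI, OS, Graphics, Statistics, Systems):
Logic=Wed: (Mon,Tue,Mon,Tue,Tue) (Mon,Tue,Tue,Tue,Tue) (Mon,Tue,Wed,Tue,Tue) (Mon,Tue,Thu,Tue,Tue) — 4.
Logic=Thu: (Mon,Tue,Mon,Tue,Tue) (Mon,Tue,Tue,Tue,Tue) (Mon,Tue,Wed,Tue,Tue) (Mon,Tue,Thu,Tue,Tue) (Mon,Wed,Mon,Wed,Wed) (Mon,Wed,Tue,Wed,Wed) (Mon,Wed,Wed,Wed,Wed) (Mon,Wed,Thu,Wed,Wed) (Tue,Wed,Mon,Wed,Wed) (Tue,Wed,Tue,Wed,Wed) (Tue,Wed,Wed,Wed,Wed) (Tue,Wed,Thu,Wed,Wed) — 12.
Summing: 4 + 12 = 16.

16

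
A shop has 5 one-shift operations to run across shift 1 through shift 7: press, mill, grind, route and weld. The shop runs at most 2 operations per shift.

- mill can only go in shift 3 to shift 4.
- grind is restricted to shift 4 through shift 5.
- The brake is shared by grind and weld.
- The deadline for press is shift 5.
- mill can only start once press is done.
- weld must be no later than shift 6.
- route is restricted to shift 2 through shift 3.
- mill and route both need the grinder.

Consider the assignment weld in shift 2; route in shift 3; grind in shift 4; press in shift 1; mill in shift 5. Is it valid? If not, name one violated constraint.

Invalid. mill can only go in shift 3 to shift 4.

The deadline for press is shift 5 — holds.
mill and route both need the grinder — holds.
grind is restricted to shift 4 through shift 5 — holds.
mill can only start once press is done — holds.
mill can only go in shift 3 to shift 4 — violated.
The shop runs at most 2 operations per shift — holds.
route is restricted to shift 2 through shift 3 — holds.
weld must be no later than shift 6 — holds.
The brake is shared by grind and weld — holds.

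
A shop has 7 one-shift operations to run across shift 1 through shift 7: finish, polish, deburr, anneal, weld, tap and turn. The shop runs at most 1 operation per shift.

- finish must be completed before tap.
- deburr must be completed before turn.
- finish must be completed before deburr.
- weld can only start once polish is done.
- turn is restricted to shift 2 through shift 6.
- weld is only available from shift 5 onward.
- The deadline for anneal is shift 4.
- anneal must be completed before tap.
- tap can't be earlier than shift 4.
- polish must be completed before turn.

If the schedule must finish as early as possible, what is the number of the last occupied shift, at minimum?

The precedence chain requires at least 3 distinct shifts.
With at most 1 per shift and 7 operations, at least 7 shifts are needed.
weld can't be placed before shift 5, so the schedule must run through at least shift 5.
7 works (last occupied shift: shift 7): for example deburr=shift 4; polish=shift 3; weld=shift 5; finish=shift 2; anneal=shift 1; turn=shift 6; tap=shift 7.

7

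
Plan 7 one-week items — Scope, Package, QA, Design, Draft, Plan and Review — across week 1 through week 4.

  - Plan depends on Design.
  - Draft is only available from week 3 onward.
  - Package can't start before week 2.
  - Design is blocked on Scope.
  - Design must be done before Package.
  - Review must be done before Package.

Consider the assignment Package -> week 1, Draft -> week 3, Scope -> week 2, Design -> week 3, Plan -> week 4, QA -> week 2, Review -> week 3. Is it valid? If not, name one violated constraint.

Package can't start before week 2 — violated.
Review must be done before Package — violated.
Design is blocked on Scope — holds.
Plan depends on Design — holds.
Design must be done before Package — violated.
Draft is only available from week 3 onward — holds.

No. Package can't start before week 2 is not satisfied.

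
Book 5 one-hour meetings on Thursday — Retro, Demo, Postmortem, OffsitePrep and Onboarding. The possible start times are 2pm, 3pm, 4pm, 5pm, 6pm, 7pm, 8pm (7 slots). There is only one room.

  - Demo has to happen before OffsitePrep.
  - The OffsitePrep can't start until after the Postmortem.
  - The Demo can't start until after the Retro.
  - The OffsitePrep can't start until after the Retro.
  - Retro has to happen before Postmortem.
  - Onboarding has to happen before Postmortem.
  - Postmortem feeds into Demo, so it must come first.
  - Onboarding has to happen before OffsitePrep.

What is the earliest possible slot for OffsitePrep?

Precedence pushes OffsitePrep to at least 5pm.
OffsitePrep at 6pm is achievable: OffsitePrep=6pm; Postmortem=4pm; Demo=5pm; Onboarding=3pm; Retro=2pm.
Nothing earlier works — the capacity limit rule out every slot before 6pm.

6pm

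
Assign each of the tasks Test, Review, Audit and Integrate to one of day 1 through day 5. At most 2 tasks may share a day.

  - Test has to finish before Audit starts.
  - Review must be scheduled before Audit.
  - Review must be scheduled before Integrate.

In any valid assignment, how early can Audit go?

day 2

Precedence pushes Audit to at least day 2.
Audit at day 2 is achievable: Review -> day 1, Test -> day 1, Audit -> day 2, Integrate -> day 2.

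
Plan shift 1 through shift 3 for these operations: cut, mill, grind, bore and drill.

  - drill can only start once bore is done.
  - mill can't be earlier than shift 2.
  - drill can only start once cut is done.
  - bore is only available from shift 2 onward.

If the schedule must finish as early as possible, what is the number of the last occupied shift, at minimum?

The precedence chain requires at least 2 distinct shifts.
Propagating the time windows through the other constraints, drill can't land before shift 3, so the schedule must run through at least shift 3.
3 works (last occupied shift: shift 3): for example cut in shift 1, drill in shift 3, bore in shift 2, mill in shift 2, grind in shift 1.

3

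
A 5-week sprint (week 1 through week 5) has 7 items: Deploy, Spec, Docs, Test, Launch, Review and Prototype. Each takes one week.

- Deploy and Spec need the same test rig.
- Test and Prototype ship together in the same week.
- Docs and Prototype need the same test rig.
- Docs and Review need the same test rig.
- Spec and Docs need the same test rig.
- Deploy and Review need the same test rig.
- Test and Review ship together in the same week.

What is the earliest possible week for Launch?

Launch at week 1 is achievable: Spec -> week 2; Launch -> week 1; Test -> week 2; Review -> week 2; Docs -> week 1; Prototype -> week 2; Deploy -> week 1.

week 1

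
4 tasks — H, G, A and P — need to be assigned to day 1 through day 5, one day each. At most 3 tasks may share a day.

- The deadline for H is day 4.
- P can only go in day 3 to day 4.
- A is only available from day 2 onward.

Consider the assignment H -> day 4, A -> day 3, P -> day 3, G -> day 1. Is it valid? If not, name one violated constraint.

At most 3 tasks may share a day — holds.
A is only available from day 2 onward — holds.
P can only go in day 3 to day 4 — holds.
The deadline for H is day 4 — holds.

Yes, all constraints hold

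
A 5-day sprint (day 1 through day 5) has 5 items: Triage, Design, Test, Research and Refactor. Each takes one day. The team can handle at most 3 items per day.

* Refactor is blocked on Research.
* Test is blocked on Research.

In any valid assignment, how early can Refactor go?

Precedence pushes Refactor to at least day 2.
Refactor at day 2 is achievable: Design in day 1, Refactor in day 2, Test in day 2, Triage in day 1, Research in day 1.

day 2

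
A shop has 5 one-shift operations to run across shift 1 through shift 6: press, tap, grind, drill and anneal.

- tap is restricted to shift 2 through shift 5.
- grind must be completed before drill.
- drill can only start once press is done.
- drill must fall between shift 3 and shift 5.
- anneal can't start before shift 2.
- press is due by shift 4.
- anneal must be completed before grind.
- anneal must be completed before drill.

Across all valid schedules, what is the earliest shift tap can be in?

shift 2

Tap is available from shift 2; tap's own window allows nothing later than shift 5.
tap at shift 2 is achievable: tap in shift 2; drill in shift 4; press in shift 1; anneal in shift 2; grind in shift 3.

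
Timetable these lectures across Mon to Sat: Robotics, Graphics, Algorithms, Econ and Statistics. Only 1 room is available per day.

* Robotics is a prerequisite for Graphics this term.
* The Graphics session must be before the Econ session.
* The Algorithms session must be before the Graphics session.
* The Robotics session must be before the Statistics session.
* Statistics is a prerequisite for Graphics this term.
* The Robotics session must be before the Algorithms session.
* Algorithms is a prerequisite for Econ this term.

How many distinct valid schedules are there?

12

Splitting on Robotics: it can be Mon (10), Tue (2). Listing each branch's schedules as (Graphics, Algorithms, Econ, Statistics):
Robotics=Mon: (Thu,Tue,Fri,Wed) (Thu,Tue,Sat,Wed) (Thu,Wed,Fri,Tue) (Thu,Wed,Sat,Tue) (Fri,Tue,Sat,Wed) (Fri,Tue,Sat,Thu) (Fri,Wed,Sat,Tue) (Fri,Wed,Sat,Thu) (Fri,Thu,Sat,Tue) (Fri,Thu,Sat,Wed) — 10.
Robotics=Tue: (Fri,Wed,Sat,Thu) (Fri,Thu,Sat,Wed) — 2.
Summing: 10 + 2 = 12.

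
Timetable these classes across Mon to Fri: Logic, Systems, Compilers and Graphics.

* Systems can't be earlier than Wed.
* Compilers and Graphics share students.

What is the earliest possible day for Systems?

Systems is available from Wed.
Systems at Wed is achievable: Systems -> Wed; Compilers -> Mon; Logic -> Mon; Graphics -> Tue.

Wed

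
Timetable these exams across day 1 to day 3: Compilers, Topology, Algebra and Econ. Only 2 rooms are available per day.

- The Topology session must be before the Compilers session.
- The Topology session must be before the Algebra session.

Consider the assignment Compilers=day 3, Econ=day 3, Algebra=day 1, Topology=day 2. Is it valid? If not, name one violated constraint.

Only 2 rooms are available per day — holds.
The Topology session must be before the Algebra session — violated.
The Topology session must be before the Compilers session — holds.

Invalid. The Topology session must be before the Algebra session.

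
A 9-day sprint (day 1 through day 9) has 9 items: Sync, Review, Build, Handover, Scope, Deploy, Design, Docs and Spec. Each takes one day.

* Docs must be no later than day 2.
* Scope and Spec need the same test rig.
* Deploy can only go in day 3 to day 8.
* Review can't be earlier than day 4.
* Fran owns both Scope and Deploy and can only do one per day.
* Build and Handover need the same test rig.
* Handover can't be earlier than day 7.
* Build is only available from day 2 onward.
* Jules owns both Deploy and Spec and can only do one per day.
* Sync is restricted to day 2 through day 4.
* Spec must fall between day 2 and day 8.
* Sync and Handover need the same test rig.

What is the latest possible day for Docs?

day 2

Docs's own window allows nothing later than day 2.
Docs at day 2 is achievable: Docs=day 2; Sync=day 2; Design=day 1; Build=day 2; Deploy=day 3; Handover=day 7; Scope=day 1; Review=day 4; Spec=day 2.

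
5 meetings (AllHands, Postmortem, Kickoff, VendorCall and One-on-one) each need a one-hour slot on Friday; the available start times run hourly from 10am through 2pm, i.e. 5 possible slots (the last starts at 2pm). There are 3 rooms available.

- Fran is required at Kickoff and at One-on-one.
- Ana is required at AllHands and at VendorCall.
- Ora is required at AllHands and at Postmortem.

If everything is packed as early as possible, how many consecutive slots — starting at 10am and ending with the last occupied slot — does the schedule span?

2

With at most 3 per slot and 5 meetings, at least 2 slots are needed.
2 works (last occupied slot: 11am): for example Kickoff in 10am, One-on-one in 11am, VendorCall in 11am, Postmortem in 11am, AllHands in 10am.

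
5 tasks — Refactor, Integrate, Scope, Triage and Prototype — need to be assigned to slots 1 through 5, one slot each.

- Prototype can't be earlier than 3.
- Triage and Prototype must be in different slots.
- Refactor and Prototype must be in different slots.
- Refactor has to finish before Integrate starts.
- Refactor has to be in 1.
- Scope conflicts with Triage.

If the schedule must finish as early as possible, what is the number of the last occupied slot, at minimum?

3

The precedence chain requires at least 2 distinct slots.
Prototype can't be placed before 3, so the schedule must run through at least slot 3.
3 works (last occupied slot: 3): for example Refactor in 1; Scope in 1; Triage in 2; Prototype in 3; Integrate in 2.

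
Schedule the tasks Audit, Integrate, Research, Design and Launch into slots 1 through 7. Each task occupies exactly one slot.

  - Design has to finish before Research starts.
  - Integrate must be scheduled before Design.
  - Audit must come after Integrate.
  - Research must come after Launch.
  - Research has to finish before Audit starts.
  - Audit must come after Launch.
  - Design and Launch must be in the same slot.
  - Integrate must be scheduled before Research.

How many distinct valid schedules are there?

Splitting on Audit: it can be 4 (1), 5 (4), 6 (10), 7 (20). Listing each branch's schedules as (Integrate, Research, Design, Launch):
Audit=4: (1,3,2,2) — 1.
Audit=5: (1,3,2,2) (1,4,2,2) (1,4,3,3) (2,4,3,3) — 4.
Audit=6: (1,3,2,2) (1,4,2,2) (1,4,3,3) (1,5,2,2) (1,5,3,3) (1,5,4,4) (2,4,3,3) (2,5,3,3) (2,5,4,4) (3,5,4,4) — 10.
Audit=7: (1,3,2,2) (1,4,2,2) (1,4,3,3) (1,5,2,2) (1,5,3,3) (1,5,4,4) (1,6,2,2) (1,6,3,3) (1,6,4,4) (1,6,5,5) (2,4,3,3) (2,5,3,3) (2,5,4,4) (2,6,3,3) (2,6,4,4) (2,6,5,5) (3,5,4,4) (3,6,4,4) (3,6,5,5) (4,6,5,5) — 20.
Summing: 1 + 4 + 10 + 20 = 35.

35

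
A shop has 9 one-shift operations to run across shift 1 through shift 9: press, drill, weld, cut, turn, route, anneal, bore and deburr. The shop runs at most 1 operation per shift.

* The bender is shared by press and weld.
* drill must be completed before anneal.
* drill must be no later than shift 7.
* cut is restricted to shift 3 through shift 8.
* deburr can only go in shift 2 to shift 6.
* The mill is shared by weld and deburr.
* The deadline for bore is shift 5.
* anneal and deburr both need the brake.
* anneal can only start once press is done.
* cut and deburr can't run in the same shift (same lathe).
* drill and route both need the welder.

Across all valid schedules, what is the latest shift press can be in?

Downstream work caps press at shift 8.
press at shift 8 is achievable: cut -> shift 3, press -> shift 8, anneal -> shift 9, turn -> shift 6, route -> shift 7, bore -> shift 1, drill -> shift 4, deburr -> shift 2, weld -> shift 5.

shift 8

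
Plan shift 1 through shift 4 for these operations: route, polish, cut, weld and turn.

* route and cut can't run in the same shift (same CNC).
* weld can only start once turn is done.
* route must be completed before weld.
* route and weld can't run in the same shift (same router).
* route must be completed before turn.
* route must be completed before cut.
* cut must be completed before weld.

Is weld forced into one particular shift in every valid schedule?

weld can be shift 3 (e.g. cut=shift 2, turn=shift 2, weld=shift 3, route=shift 1, polish=shift 1) or shift 4 (e.g. route -> shift 1, polish -> shift 1, turn -> shift 2, cut -> shift 2, weld -> shift 4).

No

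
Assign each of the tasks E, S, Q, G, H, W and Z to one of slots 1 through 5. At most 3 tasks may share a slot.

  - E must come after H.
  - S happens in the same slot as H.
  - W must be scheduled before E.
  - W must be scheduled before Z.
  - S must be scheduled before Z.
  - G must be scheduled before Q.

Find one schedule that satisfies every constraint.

G -> 2, Q -> 3, S -> 1, H -> 1, Z -> 2, W -> 1, E -> 2

Checking: S(1) before Z(2); W(1) before Z(2); H(1) before E(2); G(2) before Q(3); W(1) before E(2); S = H = 1; max 3 per slot (cap 3).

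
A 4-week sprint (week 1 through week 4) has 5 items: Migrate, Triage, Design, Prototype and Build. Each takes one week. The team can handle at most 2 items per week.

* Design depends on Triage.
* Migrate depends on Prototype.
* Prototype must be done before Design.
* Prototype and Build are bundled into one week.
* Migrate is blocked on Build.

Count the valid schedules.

17

Splitting on Migrate: it can be week 2 (3), week 3 (6), week 4 (8). Listing each branch's schedules as (Triage, Design, Prototype, Build) by week number:
Migrate=week 2: (2,3,1,1) (2,4,1,1) (3,4,1,1) — 3.
Migrate=week 3: (1,3,2,2) (1,4,2,2) (2,3,1,1) (2,4,1,1) (3,4,1,1) (3,4,2,2) — 6.
Migrate=week 4: (1,3,2,2) (1,4,2,2) (1,4,3,3) (2,3,1,1) (2,4,1,1) (2,4,3,3) (3,4,1,1) (3,4,2,2) — 8.
Summing: 3 + 6 + 8 = 17.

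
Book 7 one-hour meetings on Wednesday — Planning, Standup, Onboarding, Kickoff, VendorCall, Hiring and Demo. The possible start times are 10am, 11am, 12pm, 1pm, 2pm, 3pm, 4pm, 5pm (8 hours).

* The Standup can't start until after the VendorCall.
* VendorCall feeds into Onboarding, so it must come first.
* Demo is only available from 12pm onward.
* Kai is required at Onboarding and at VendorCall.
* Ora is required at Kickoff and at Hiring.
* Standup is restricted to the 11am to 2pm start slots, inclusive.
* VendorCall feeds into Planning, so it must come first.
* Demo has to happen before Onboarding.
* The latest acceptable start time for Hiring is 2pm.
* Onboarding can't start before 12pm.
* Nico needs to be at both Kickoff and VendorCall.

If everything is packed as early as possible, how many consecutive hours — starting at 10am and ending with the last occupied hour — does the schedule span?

The precedence chain requires at least 2 distinct hours.
Propagating the time windows through the other constraints, Onboarding can't land before 1pm — that is hour 4 counting from 10am — so the schedule must run through at least 4 hours.
4 works (last occupied hour: 1pm): for example Onboarding=1pm, VendorCall=10am, Hiring=10am, Standup=11am, Demo=12pm, Kickoff=11am, Planning=11am.

4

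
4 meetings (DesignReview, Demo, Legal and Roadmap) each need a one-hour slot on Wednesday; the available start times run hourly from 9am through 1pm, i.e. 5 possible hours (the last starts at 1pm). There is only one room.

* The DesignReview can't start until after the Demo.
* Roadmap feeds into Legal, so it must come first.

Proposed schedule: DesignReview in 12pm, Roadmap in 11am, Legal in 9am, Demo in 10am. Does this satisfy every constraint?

The DesignReview can't start until after the Demo — holds.
Roadmap feeds into Legal, so it must come first — violated.
There is only one room — holds.

No. Roadmap feeds into Legal, so it must come first is not satisfied.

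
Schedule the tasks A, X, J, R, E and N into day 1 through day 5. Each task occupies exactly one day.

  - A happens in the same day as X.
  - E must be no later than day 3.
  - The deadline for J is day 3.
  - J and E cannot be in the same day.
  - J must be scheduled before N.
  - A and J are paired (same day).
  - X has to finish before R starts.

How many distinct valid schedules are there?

Splitting on A: it can be day 1 (32), day 2 (18), day 3 (8). Listing each branch's schedules as (X, J, R, E, N) by day number:
A=day 1: (1,1,2,2,2) (1,1,2,2,3) (1,1,2,2,4) (1,1,2,2,5) (1,1,2,3,2) (1,1,2,3,3) (1,1,2,3,4) (1,1,2,3,5) (1,1,3,2,2) (1,1,3,2,3) (1,1,3,2,4) (1,1,3,2,5) (1,1,3,3,2) (1,1,3,3,3) (1,1,3,3,4) (1,1,3,3,5) (1,1,4,2,2) (1,1,4,2,3) (1,1,4,2,4) (1,1,4,2,5) (1,1,4,3,2) (1,1,4,3,3) (1,1,4,3,4) (1,1,4,3,5) (1,1,5,2,2) (1,1,5,2,3) (1,1,5,2,4) (1,1,5,2,5) (1,1,5,3,2) (1,1,5,3,3) (1,1,5,3,4) (1,1,5,3,5) — 32.
A=day 2: (2,2,3,1,3) (2,2,3,1,4) (2,2,3,1,5) (2,2,3,3,3) (2,2,3,3,4) (2,2,3,3,5) (2,2,4,1,3) (2,2,4,1,4) (2,2,4,1,5) (2,2,4,3,3) (2,2,4,3,4) (2,2,4,3,5) (2,2,5,1,3) (2,2,5,1,4) (2,2,5,1,5) (2,2,5,3,3) (2,2,5,3,4) (2,2,5,3,5) — 18.
A=day 3: (3,3,4,1,4) (3,3,4,1,5) (3,3,4,2,4) (3,3,4,2,5) (3,3,5,1,4) (3,3,5,1,5) (3,3,5,2,4) (3,3,5,2,5) — 8.
Summing: 32 + 18 + 8 = 58.

58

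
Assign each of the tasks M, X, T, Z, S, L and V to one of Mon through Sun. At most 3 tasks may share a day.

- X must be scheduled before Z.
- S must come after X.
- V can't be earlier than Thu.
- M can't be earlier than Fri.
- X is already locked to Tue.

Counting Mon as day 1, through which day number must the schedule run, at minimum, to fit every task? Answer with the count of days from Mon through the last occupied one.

5

The precedence chain requires at least 2 distinct days.
With at most 3 per day and 7 tasks, at least 3 days are needed.
M can't be placed before Fri — that is day 5 counting from Mon — so the schedule must run through at least 5 days.
5 works (last occupied day: Fri): for example V -> Thu, Z -> Wed, M -> Fri, S -> Wed, X -> Tue, L -> Mon, T -> Mon.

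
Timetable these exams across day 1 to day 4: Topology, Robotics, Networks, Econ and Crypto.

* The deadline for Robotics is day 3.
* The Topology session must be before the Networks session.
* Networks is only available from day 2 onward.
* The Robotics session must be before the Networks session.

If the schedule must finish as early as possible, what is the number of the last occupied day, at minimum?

2

The precedence chain requires at least 2 distinct days.
2 works (last occupied day: day 2): for example Networks in day 2; Topology in day 1; Robotics in day 1; Crypto in day 1; Econ in day 1.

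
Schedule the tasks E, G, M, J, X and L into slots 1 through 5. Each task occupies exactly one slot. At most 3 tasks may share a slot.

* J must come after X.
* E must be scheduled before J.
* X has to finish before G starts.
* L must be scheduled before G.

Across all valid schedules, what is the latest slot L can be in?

Downstream work caps L at 4.
L at 4 is achievable: G=5, X=1, J=2, E=1, M=1, L=4.

4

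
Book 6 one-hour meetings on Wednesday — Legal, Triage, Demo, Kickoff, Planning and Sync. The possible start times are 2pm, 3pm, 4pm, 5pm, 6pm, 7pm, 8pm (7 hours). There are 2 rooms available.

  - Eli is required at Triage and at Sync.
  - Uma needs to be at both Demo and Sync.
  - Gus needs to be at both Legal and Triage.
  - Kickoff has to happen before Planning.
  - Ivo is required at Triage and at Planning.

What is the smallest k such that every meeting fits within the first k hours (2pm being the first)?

The precedence chain requires at least 2 distinct hours.
With at most 2 per hour and 6 meetings, at least 3 hours are needed.
3 works (last occupied hour: 4pm): for example Sync in 3pm; Planning in 3pm; Legal in 2pm; Triage in 4pm; Demo in 4pm; Kickoff in 2pm.

3 hours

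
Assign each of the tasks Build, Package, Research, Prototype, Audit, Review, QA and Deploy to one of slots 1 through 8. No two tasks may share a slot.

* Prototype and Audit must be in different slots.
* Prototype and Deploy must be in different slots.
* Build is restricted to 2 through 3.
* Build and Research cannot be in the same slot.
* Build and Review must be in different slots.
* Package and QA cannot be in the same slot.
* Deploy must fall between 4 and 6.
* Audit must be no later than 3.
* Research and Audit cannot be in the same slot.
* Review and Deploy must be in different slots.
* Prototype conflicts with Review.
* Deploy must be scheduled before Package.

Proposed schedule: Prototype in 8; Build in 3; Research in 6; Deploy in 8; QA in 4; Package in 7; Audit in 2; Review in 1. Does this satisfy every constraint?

Build and Review must be in different slots — holds.
Prototype conflicts with Review — holds.
Prototype and Audit must be in different slots — holds.
Build and Research cannot be in the same slot — holds.
Review and Deploy must be in different slots — holds.
Prototype and Deploy must be in different slots — violated.
Deploy must fall between 4 and 6 — violated.
Research and Audit cannot be in the same slot — holds.
Audit must be no later than 3 — holds.
Package and QA cannot be in the same slot — holds.
No two tasks may share a slot — violated.
Deploy must be scheduled before Package — violated.
Build is restricted to 2 through 3 — holds.

Invalid. Prototype and Deploy must be in different slots.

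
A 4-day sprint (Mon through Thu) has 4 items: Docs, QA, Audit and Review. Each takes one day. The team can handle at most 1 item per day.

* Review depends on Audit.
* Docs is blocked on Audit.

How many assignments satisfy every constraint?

Splitting on Docs: it can be Tue (2), Wed (3), Thu (3). Listing each branch's schedules as (QA, Audit, Review):
Docs=Tue: (Wed,Mon,Thu) (Thu,Mon,Wed) — 2.
Docs=Wed: (Mon,Tue,Thu) (Tue,Mon,Thu) (Thu,Mon,Tue) — 3.
Docs=Thu: (Mon,Tue,Wed) (Tue,Mon,Wed) (Wed,Mon,Tue) — 3.
Summing: 2 + 3 + 3 = 8.

8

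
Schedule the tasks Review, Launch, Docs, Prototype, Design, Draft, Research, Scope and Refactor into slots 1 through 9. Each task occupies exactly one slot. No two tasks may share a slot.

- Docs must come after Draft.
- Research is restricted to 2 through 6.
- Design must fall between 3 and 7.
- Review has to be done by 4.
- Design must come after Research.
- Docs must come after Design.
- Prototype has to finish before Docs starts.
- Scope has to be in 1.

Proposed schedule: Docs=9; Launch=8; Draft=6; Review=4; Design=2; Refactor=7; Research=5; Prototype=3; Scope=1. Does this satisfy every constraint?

No — it violates: Design must come after Research

Docs must come after Draft — holds.
No two tasks may share a slot — holds.
Research is restricted to 2 through 6 — holds.
Scope has to be in 1 — holds.
Design must fall between 3 and 7 — violated.
Docs must come after Design — holds.
Review has to be done by 4 — holds.
Prototype has to finish before Docs starts — holds.
Design must come after Research — violated.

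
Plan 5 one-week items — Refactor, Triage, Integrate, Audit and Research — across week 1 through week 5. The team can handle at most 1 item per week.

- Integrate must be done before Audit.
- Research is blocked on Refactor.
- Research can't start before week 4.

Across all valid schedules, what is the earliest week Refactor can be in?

week 1

Downstream work caps Refactor at week 4.
Refactor at week 1 is achievable: Refactor in week 1, Triage in week 5, Integrate in week 2, Research in week 4, Audit in week 3.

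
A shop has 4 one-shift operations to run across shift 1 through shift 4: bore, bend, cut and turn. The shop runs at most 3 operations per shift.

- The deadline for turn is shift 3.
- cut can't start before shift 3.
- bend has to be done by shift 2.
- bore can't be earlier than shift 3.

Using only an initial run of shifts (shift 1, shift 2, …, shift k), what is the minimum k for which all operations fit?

With at most 3 per shift and 4 operations, at least 2 shifts are needed.
bore can't be placed before shift 3, so the schedule must run through at least shift 3.
3 works (last occupied shift: shift 3): for example bend in shift 1; bore in shift 3; turn in shift 1; cut in shift 3.

3 shifts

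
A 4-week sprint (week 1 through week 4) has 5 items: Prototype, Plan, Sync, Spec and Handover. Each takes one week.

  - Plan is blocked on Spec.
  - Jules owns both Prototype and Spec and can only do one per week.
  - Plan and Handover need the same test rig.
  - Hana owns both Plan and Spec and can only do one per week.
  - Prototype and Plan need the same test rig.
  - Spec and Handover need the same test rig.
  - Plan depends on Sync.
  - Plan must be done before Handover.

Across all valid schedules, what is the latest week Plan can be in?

week 3

Precedence pushes Plan to at least week 2; downstream work caps Plan at week 3.
Plan at week 3 is achievable: Handover in week 4; Plan in week 3; Sync in week 1; Prototype in week 2; Spec in week 1.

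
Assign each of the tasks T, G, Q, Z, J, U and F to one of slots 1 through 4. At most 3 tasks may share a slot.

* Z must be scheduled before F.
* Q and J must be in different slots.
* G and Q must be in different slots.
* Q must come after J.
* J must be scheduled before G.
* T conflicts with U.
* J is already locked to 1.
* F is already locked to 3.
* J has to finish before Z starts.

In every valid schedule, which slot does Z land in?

2

J is fixed at 1 and must come before Z, so Z is at least 2.
F is fixed at 3 and must come after Z, so Z is at most 2.
So Z must be 2.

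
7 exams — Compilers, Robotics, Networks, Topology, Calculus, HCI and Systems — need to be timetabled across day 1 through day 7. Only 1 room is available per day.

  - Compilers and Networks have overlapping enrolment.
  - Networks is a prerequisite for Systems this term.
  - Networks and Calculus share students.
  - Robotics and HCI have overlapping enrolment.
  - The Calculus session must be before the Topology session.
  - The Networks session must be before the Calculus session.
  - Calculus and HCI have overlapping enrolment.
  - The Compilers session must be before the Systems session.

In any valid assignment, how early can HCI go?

HCI at day 1 is achievable: Robotics -> day 7; Systems -> day 5; HCI -> day 1; Calculus -> day 3; Networks -> day 2; Compilers -> day 4; Topology -> day 6.

day 1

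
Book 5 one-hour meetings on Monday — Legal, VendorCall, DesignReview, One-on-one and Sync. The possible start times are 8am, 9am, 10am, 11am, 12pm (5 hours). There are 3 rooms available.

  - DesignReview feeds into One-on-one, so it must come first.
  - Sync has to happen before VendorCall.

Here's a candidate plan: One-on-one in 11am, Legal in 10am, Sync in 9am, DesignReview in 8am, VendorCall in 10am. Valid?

Sync has to happen before VendorCall — holds.
DesignReview feeds into One-on-one, so it must come first — holds.
There are 3 rooms available — holds.

Valid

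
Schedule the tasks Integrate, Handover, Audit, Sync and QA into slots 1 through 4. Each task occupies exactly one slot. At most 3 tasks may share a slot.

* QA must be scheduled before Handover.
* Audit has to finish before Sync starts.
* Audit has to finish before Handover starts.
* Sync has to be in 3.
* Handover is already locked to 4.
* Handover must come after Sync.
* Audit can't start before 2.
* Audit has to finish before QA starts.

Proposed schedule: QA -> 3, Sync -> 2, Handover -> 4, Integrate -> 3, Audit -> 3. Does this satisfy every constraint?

No. Audit has to finish before Sync starts is not satisfied.

Audit has to finish before Handover starts — holds.
At most 3 tasks may share a slot — holds.
Audit has to finish before QA starts — violated.
Handover must come after Sync — holds.
Handover is already locked to 4 — holds.
Audit has to finish before Sync starts — violated.
QA must be scheduled before Handover — holds.
Sync has to be in 3 — violated.
Audit can't start before 2 — holds.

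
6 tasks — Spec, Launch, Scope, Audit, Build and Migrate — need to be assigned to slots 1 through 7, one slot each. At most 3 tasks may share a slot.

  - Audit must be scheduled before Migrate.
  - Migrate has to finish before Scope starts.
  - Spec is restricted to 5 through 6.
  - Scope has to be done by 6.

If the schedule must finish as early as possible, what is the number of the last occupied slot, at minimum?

The precedence chain requires at least 3 distinct slots.
With at most 3 per slot and 6 tasks, at least 2 slots are needed.
Spec can't be placed before 5, so the schedule must run through at least slot 5.
5 works (last occupied slot: 5): for example Launch -> 1; Audit -> 1; Spec -> 5; Migrate -> 2; Scope -> 3; Build -> 1.

5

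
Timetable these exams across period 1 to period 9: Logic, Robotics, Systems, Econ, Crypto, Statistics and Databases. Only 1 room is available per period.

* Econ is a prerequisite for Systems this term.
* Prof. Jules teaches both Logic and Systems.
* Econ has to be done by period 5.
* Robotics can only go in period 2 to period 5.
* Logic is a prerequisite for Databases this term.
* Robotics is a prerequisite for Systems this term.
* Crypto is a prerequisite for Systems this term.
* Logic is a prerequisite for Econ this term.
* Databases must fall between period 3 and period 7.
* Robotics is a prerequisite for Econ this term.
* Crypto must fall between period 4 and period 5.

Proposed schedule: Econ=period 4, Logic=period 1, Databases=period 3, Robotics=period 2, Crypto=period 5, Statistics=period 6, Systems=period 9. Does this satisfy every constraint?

Crypto is a prerequisite for Systems this term — holds.
Crypto must fall between period 4 and period 5 — holds.
Econ is a prerequisite for Systems this term — holds.
Econ has to be done by period 5 — holds.
Robotics can only go in period 2 to period 5 — holds.
Logic is a prerequisite for Databases this term — holds.
Only 1 room is available per period — holds.
Logic is a prerequisite for Econ this term — holds.
Robotics is a prerequisite for Systems this term — holds.
Robotics is a prerequisite for Econ this term — holds.
Databases must fall between period 3 and period 7 — holds.
Prof. Jules teaches both Logic and Systems — holds.

Yes, all constraints hold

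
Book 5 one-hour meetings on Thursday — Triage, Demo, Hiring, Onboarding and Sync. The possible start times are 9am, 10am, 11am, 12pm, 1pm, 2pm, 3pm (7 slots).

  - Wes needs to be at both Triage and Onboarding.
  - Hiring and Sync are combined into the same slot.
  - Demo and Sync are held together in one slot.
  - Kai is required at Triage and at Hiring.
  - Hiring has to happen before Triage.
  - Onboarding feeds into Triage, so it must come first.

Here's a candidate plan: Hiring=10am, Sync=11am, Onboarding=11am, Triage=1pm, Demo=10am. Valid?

No — it violates: Demo and Sync are held together in one slot

Demo and Sync are held together in one slot — violated.
Hiring and Sync are combined into the same slot — violated.
Hiring has to happen before Triage — holds.
Wes needs to be at both Triage and Onboarding — holds.
Onboarding feeds into Triage, so it must come first — holds.
Kai is required at Triage and at Hiring — holds.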